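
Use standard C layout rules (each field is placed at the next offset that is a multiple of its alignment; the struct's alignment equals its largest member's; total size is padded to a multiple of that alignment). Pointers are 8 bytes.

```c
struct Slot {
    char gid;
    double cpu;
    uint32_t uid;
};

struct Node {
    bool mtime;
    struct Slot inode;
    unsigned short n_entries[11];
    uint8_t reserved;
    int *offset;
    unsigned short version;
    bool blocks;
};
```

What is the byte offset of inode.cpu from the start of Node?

Slot: gid at 0 (size 1, align 1) → ends 1; pad 7 to align 8 for cpu; cpu at 8 (size 8, align 8) → ends 16; uid at 16 (size 4, align 4) → ends 20; tail pad 4 to reach multiple of 8; total 24 bytes, alignment 8
mtime at 0 (size 1, align 1) → ends 1
pad 7 to align 8 for inode
inode at 8 (size 24, align 8) → ends 32
within Slot: cpu at 8
8 + 8 = 16

16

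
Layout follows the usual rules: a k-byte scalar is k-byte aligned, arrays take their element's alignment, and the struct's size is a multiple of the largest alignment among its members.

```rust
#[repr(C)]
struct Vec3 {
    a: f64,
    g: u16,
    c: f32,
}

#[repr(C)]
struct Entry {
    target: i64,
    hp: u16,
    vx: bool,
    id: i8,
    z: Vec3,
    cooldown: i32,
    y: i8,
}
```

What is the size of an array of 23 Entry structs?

Vec3: 0..8  a  (8B, 8-aligned); 8..10  g  (2B, 2-aligned); 10..12  -- padding (2B); 12..16  c  (4B, 4-aligned); sizeof = 16, alignof = 8
0..8  target  (8B, 8-aligned)
8..10  hp  (2B, 2-aligned)
10..11  vx  (1B, 1-aligned)
11..12  id  (1B, 1-aligned)
12..16  -- padding (4B)
16..32  z  (16B, 8-aligned)
32..36  cooldown  (4B, 4-aligned)
36..37  y  (1B, 1-aligned)
37..40  -- tail padding (3B)
sizeof = 40, alignof = 8
array of 23: 23 × 40 = 920

920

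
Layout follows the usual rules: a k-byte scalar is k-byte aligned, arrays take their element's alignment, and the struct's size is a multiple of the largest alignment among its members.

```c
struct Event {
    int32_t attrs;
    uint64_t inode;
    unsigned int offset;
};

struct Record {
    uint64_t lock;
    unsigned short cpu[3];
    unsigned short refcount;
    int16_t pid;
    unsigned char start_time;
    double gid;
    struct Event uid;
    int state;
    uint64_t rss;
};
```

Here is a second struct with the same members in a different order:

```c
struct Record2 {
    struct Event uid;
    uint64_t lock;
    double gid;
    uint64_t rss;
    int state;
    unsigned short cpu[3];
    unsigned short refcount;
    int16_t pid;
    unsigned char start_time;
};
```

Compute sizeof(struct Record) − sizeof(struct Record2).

Event: 0..4  attrs  (4B, 4-aligned); 4..8  -- padding (4B); 8..16  inode  (8B, 8-aligned); 16..20  offset  (4B, 4-aligned); 20..24  -- tail padding (4B); sizeof = 24, alignof = 8
0..8  lock  (8B, 8-aligned)
8..14  cpu  (6B, 2-aligned)
14..16  refcount  (2B, 2-aligned)
16..18  pid  (2B, 2-aligned)
18..19  start_time  (1B, 1-aligned)
19..24  -- padding (5B)
24..32  gid  (8B, 8-aligned)
32..56  uid  (24B, 8-aligned)
56..60  state  (4B, 4-aligned)
60..64  -- padding (4B)
64..72  rss  (8B, 8-aligned)
sizeof = 72, alignof = 8
— Record2 —
0..24  uid  (24B, 8-aligned)
24..32  lock  (8B, 8-aligned)
32..40  gid  (8B, 8-aligned)
40..48  rss  (8B, 8-aligned)
48..52  state  (4B, 4-aligned)
52..58  cpu  (6B, 2-aligned)
58..60  refcount  (2B, 2-aligned)
60..62  pid  (2B, 2-aligned)
62..63  start_time  (1B, 1-aligned)
63..64  -- tail padding (1B)
sizeof = 64, alignof = 8
72 − 64 = 8

8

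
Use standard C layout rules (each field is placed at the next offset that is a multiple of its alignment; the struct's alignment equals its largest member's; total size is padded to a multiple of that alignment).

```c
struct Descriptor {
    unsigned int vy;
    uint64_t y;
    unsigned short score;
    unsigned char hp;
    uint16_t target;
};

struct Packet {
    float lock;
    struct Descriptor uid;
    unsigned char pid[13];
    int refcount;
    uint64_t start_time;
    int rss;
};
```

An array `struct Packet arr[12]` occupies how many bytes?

Descriptor: vy at 0 (size 4, align 4) → ends 4; pad 4 to align 8 for y; y at 8 (size 8, align 8) → ends 16; score at 16 (size 2, align 2) → ends 18; hp at 18 (size 1, align 1) → ends 19; pad 1 to align 2 for target; target at 20 (size 2, align 2) → ends 22; tail pad 2 to reach multiple of 8; total 24 bytes, alignment 8
lock at 0 (size 4, align 4) → ends 4
pad 4 to align 8 for uid
uid at 8 (size 24, align 8) → ends 32
pid at 32 (size 13, align 1) → ends 45
pad 3 to align 4 for refcount
refcount at 48 (size 4, align 4) → ends 52
pad 4 to align 8 for start_time
start_time at 56 (size 8, align 8) → ends 64
rss at 64 (size 4, align 4) → ends 68
tail pad 4 to reach multiple of 8
total 72 bytes, alignment 8
array of 12: 12 × 72 = 864

864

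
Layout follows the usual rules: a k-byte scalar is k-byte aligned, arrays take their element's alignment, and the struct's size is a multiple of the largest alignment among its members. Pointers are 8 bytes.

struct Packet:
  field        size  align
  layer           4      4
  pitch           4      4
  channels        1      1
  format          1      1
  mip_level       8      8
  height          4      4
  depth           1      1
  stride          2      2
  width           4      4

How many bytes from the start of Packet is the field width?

32

layer at 0 (size 4, align 4) → ends 4
pitch at 4 (size 4, align 4) → ends 8
channels at 8 (size 1, align 1) → ends 9
format at 9 (size 1, align 1) → ends 10
pad 6 to align 8 for mip_level
mip_level at 16 (size 8, align 8) → ends 24
height at 24 (size 4, align 4) → ends 28
depth at 28 (size 1, align 1) → ends 29
pad 1 to align 2 for stride
stride at 30 (size 2, align 2) → ends 32
width at 32 (size 4, align 4) → ends 36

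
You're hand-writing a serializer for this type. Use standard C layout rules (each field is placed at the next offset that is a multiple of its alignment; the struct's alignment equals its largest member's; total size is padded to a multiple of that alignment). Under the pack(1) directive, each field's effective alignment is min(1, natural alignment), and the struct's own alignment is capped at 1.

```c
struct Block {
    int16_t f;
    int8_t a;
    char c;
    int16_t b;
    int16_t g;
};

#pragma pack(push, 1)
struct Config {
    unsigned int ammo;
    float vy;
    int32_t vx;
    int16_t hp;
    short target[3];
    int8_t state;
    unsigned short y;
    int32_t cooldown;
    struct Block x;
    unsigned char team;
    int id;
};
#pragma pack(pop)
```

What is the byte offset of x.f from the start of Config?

Block: f at 0 (size 2, align 2) → ends 2; a at 2 (size 1, align 1) → ends 3; c at 3 (size 1, align 1) → ends 4; b at 4 (size 2, align 2) → ends 6; g at 6 (size 2, align 2) → ends 8; total 8 bytes, alignment 2
ammo at 0 (size 4, align 1) → ends 4
vy at 4 (size 4, align 1) → ends 8
vx at 8 (size 4, align 1) → ends 12
hp at 12 (size 2, align 1) → ends 14
target at 14 (size 6, align 1) → ends 20
state at 20 (size 1, align 1) → ends 21
y at 21 (size 2, align 1) → ends 23
cooldown at 23 (size 4, align 1) → ends 27
x at 27 (size 8, align 1) → ends 35
within Block: f at 0
27 + 0 = 27

27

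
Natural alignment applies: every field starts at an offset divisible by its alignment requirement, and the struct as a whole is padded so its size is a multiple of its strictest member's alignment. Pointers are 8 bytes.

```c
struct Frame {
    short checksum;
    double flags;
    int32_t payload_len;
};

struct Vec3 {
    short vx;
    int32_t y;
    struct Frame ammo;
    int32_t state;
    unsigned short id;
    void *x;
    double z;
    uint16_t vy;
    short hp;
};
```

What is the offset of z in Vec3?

Frame: 0..2  checksum  (2B, 2-aligned); 2..8  -- padding (6B); 8..16  flags  (8B, 8-aligned); 16..20  payload_len  (4B, 4-aligned); 20..24  -- tail padding (4B); sizeof = 24, alignof = 8
0..2  vx  (2B, 2-aligned)
2..4  -- padding (2B)
4..8  y  (4B, 4-aligned)
8..32  ammo  (24B, 8-aligned)
32..36  state  (4B, 4-aligned)
36..38  id  (2B, 2-aligned)
38..40  -- padding (2B)
40..48  x  (8B, 8-aligned)
48..56  z  (8B, 8-aligned)

48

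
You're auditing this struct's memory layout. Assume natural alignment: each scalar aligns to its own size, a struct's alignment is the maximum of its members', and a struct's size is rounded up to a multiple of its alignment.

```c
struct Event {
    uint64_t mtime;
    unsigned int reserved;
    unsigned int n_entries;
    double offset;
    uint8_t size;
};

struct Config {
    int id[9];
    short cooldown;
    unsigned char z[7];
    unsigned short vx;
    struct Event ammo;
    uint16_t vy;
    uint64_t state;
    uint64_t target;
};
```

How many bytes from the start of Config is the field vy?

80

Event: 0..8  mtime  (8B, 8-aligned); 8..12  reserved  (4B, 4-aligned); 12..16  n_entries  (4B, 4-aligned); 16..24  offset  (8B, 8-aligned); 24..25  size  (1B, 1-aligned); 25..32  -- tail padding (7B); sizeof = 32, alignof = 8
0..36  id  (36B, 4-aligned)
36..38  cooldown  (2B, 2-aligned)
38..45  z  (7B, 1-aligned)
45..46  -- padding (1B)
46..48  vx  (2B, 2-aligned)
48..80  ammo  (32B, 8-aligned)
80..82  vy  (2B, 2-aligned)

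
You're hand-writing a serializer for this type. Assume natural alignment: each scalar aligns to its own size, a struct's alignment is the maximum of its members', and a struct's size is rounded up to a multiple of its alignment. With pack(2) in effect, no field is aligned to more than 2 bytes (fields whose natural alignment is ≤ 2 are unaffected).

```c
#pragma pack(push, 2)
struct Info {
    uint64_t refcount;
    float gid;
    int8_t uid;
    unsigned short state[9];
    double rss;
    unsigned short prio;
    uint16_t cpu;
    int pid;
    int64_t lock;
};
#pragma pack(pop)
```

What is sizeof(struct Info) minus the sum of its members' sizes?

1

0..8  refcount  (8B, 2-aligned)
8..12  gid  (4B, 2-aligned)
12..13  uid  (1B, 1-aligned)
13..14  -- padding (1B)
14..32  state  (18B, 2-aligned)
32..40  rss  (8B, 2-aligned)
40..42  prio  (2B, 2-aligned)
42..44  cpu  (2B, 2-aligned)
44..48  pid  (4B, 2-aligned)
48..56  lock  (8B, 2-aligned)
sizeof = 56, alignof = 2
data bytes 55, size 56 → padding 1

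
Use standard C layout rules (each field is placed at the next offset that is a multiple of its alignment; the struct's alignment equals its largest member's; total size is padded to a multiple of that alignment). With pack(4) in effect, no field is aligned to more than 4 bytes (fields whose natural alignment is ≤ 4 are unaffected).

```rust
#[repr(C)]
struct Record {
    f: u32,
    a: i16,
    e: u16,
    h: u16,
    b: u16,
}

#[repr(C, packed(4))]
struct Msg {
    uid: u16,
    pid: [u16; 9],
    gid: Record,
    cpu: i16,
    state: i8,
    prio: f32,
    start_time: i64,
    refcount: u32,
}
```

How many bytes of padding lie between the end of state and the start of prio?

Record: 0..4  f  (4B, 4-aligned); 4..6  a  (2B, 2-aligned); 6..8  e  (2B, 2-aligned); 8..10  h  (2B, 2-aligned); 10..12  b  (2B, 2-aligned); sizeof = 12, alignof = 4
0..2  uid  (2B, 2-aligned)
2..20  pid  (18B, 2-aligned)
20..32  gid  (12B, 4-aligned)
32..34  cpu  (2B, 2-aligned)
34..35  state  (1B, 1-aligned)
35..36  -- padding (1B)
36..40  prio  (4B, 4-aligned)

1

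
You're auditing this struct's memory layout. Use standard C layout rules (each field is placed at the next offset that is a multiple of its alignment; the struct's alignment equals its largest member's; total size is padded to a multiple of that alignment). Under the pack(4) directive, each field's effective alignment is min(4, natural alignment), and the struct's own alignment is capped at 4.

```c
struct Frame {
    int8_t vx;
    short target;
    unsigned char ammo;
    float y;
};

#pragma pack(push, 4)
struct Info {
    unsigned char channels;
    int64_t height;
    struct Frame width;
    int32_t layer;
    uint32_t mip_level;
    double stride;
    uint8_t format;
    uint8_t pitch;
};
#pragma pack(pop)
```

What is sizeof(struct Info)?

Frame: @0: vx [1B, align 1] → 1; +1 pad (align 2); @2: target [2B, align 2] → 4; @4: ammo [1B, align 1] → 5; +3 pad (align 4); @8: y [4B, align 4] → 12; size 12, align 4
@0: channels [1B, align 1] → 1
+3 pad (align 4)
@4: height [8B, align 4] → 12
@12: width [12B, align 4] → 24
@24: layer [4B, align 4] → 28
@28: mip_level [4B, align 4] → 32
@32: stride [8B, align 4] → 40
@40: format [1B, align 1] → 41
@41: pitch [1B, align 1] → 42
+2 tail pad (align 4)
size 44, align 4

44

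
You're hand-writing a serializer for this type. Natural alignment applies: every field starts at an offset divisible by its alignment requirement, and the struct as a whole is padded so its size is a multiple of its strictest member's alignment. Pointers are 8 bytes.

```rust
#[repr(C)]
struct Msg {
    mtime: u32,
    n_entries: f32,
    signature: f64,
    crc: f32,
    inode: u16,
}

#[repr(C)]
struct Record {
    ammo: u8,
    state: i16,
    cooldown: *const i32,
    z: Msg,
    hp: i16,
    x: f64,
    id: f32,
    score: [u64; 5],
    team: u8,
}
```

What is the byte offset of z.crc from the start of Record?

32

Msg: 0..4  mtime  (4B, 4-aligned); 4..8  n_entries  (4B, 4-aligned); 8..16  signature  (8B, 8-aligned); 16..20  crc  (4B, 4-aligned); 20..22  inode  (2B, 2-aligned); 22..24  -- tail padding (2B); sizeof = 24, alignof = 8
0..1  ammo  (1B, 1-aligned)
1..2  -- padding (1B)
2..4  state  (2B, 2-aligned)
4..8  -- padding (4B)
8..16  cooldown  (8B, 8-aligned)
16..40  z  (24B, 8-aligned)
within Msg: crc at 16
16 + 16 = 32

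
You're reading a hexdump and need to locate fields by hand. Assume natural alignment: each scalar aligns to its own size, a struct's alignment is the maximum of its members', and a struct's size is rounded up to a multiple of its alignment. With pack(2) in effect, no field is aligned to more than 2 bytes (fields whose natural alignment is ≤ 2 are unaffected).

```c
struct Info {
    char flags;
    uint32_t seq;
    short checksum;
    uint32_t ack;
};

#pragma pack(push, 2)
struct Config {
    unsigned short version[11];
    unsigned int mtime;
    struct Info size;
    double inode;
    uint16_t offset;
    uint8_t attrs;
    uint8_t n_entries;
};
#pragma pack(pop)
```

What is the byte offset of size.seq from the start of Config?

30

Info: flags at 0 (size 1, align 1) → ends 1; pad 3 to align 4 for seq; seq at 4 (size 4, align 4) → ends 8; checksum at 8 (size 2, align 2) → ends 10; pad 2 to align 4 for ack; ack at 12 (size 4, align 4) → ends 16; total 16 bytes, alignment 4
version at 0 (size 22, align 2) → ends 22
mtime at 22 (size 4, align 2) → ends 26
size at 26 (size 16, align 2) → ends 42
within Info: seq at 4
26 + 4 = 30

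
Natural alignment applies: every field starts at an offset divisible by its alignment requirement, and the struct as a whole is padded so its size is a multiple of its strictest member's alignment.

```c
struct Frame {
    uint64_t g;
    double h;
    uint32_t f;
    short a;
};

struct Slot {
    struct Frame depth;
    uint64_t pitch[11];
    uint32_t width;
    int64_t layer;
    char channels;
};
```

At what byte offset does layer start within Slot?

120

Frame: 0..8  g  (8B, 8-aligned); 8..16  h  (8B, 8-aligned); 16..20  f  (4B, 4-aligned); 20..22  a  (2B, 2-aligned); 22..24  -- tail padding (2B); sizeof = 24, alignof = 8
0..24  depth  (24B, 8-aligned)
24..112  pitch  (88B, 8-aligned)
112..116  width  (4B, 4-aligned)
116..120  -- padding (4B)
120..128  layer  (8B, 8-aligned)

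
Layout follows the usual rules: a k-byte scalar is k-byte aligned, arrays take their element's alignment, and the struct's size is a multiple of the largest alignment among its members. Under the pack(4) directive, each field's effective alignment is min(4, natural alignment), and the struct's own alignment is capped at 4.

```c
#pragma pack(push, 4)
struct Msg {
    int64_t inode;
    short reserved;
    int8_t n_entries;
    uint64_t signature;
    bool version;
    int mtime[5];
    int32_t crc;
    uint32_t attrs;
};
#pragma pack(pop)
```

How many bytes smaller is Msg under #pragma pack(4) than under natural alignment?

4

natural layout:
  @0: inode [8B, align 8] → 8
  @8: reserved [2B, align 2] → 10
  @10: n_entries [1B, align 1] → 11
  +5 pad (align 8)
  @16: signature [8B, align 8] → 24
  @24: version [1B, align 1] → 25
  +3 pad (align 4)
  @28: mtime [20B, align 4] → 48
  @48: crc [4B, align 4] → 52
  @52: attrs [4B, align 4] → 56
  size 56, align 8
packed(4) layout:
  @0: inode [8B, align 4] → 8
  @8: reserved [2B, align 2] → 10
  @10: n_entries [1B, align 1] → 11
  +1 pad (align 4)
  @12: signature [8B, align 4] → 20
  @20: version [1B, align 1] → 21
  +3 pad (align 4)
  @24: mtime [20B, align 4] → 44
  @44: crc [4B, align 4] → 48
  @48: attrs [4B, align 4] → 52
  size 52, align 4
56 − 52 = 4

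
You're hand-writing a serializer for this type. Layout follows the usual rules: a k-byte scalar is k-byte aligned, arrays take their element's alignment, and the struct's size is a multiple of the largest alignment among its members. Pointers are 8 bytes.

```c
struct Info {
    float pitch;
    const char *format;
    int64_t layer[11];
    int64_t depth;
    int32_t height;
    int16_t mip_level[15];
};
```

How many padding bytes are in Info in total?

pitch at 0 (size 4, align 4) → ends 4
pad 4 to align 8 for format
format at 8 (size 8, align 8) → ends 16
layer at 16 (size 88, align 8) → ends 104
depth at 104 (size 8, align 8) → ends 112
height at 112 (size 4, align 4) → ends 116
mip_level at 116 (size 30, align 2) → ends 146
tail pad 6 to reach multiple of 8
total 152 bytes, alignment 8
data bytes 142, size 152 → padding 10

10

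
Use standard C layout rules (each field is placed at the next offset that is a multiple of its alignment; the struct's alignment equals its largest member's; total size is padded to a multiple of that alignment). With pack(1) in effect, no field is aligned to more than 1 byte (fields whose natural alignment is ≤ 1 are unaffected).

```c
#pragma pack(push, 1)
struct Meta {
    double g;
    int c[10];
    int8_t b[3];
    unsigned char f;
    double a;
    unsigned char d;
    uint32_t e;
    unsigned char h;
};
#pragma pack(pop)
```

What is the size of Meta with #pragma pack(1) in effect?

0..8  g  (8B, 1-aligned)
8..48  c  (40B, 1-aligned)
48..51  b  (3B, 1-aligned)
51..52  f  (1B, 1-aligned)
52..60  a  (8B, 1-aligned)
60..61  d  (1B, 1-aligned)
61..65  e  (4B, 1-aligned)
65..66  h  (1B, 1-aligned)
sizeof = 66, alignof = 1

66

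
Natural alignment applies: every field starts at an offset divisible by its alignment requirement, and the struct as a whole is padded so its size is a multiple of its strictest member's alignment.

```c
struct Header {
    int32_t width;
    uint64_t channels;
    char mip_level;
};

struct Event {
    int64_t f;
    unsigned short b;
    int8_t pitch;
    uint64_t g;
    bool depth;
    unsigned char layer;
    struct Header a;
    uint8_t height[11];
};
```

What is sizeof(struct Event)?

Header: 0..4  width  (4B, 4-aligned); 4..8  -- padding (4B); 8..16  channels  (8B, 8-aligned); 16..17  mip_level  (1B, 1-aligned); 17..24  -- tail padding (7B); sizeof = 24, alignof = 8
0..8  f  (8B, 8-aligned)
8..10  b  (2B, 2-aligned)
10..11  pitch  (1B, 1-aligned)
11..16  -- padding (5B)
16..24  g  (8B, 8-aligned)
24..25  depth  (1B, 1-aligned)
25..26  layer  (1B, 1-aligned)
26..32  -- padding (6B)
32..56  a  (24B, 8-aligned)
56..67  height  (11B, 1-aligned)
67..72  -- tail padding (5B)
sizeof = 72, alignof = 8

72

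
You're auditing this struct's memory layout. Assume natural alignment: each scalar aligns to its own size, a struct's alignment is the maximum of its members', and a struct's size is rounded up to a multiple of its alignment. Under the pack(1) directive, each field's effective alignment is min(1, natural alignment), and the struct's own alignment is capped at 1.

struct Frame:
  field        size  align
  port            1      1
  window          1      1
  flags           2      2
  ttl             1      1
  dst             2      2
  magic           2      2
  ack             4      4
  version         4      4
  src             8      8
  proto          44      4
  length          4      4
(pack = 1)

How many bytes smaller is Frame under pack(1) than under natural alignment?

7

natural layout:
  @0: port [1B, align 1] → 1
  @1: window [1B, align 1] → 2
  @2: flags [2B, align 2] → 4
  @4: ttl [1B, align 1] → 5
  +1 pad (align 2)
  @6: dst [2B, align 2] → 8
  @8: magic [2B, align 2] → 10
  +2 pad (align 4)
  @12: ack [4B, align 4] → 16
  @16: version [4B, align 4] → 20
  +4 pad (align 8)
  @24: src [8B, align 8] → 32
  @32: proto [44B, align 4] → 76
  @76: length [4B, align 4] → 80
  size 80, align 8
packed(1) layout:
  @0: port [1B, align 1] → 1
  @1: window [1B, align 1] → 2
  @2: flags [2B, align 1] → 4
  @4: ttl [1B, align 1] → 5
  @5: dst [2B, align 1] → 7
  @7: magic [2B, align 1] → 9
  @9: ack [4B, align 1] → 13
  @13: version [4B, align 1] → 17
  @17: src [8B, align 1] → 25
  @25: proto [44B, align 1] → 69
  @69: length [4B, align 1] → 73
  size 73, align 1
80 − 73 = 7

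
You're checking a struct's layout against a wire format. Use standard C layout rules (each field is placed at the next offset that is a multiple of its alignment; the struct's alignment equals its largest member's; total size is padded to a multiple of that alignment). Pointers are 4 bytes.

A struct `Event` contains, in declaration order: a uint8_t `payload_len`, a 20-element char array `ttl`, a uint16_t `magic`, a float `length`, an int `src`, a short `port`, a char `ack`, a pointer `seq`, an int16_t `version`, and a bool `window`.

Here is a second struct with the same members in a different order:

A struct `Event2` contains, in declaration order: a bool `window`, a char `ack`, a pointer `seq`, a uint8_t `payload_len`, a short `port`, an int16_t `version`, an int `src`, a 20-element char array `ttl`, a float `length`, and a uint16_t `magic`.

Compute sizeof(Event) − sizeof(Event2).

-4

@0: payload_len [1B, align 1] → 1
@1: ttl [20B, align 1] → 21
+1 pad (align 2)
@22: magic [2B, align 2] → 24
@24: length [4B, align 4] → 28
@28: src [4B, align 4] → 32
@32: port [2B, align 2] → 34
@34: ack [1B, align 1] → 35
+1 pad (align 4)
@36: seq [4B, align 4] → 40
@40: version [2B, align 2] → 42
@42: window [1B, align 1] → 43
+1 tail pad (align 4)
size 44, align 4
— Event2 —
@0: window [1B, align 1] → 1
@1: ack [1B, align 1] → 2
+2 pad (align 4)
@4: seq [4B, align 4] → 8
@8: payload_len [1B, align 1] → 9
+1 pad (align 2)
@10: port [2B, align 2] → 12
@12: version [2B, align 2] → 14
+2 pad (align 4)
@16: src [4B, align 4] → 20
@20: ttl [20B, align 1] → 40
@40: length [4B, align 4] → 44
@44: magic [2B, align 2] → 46
+2 tail pad (align 4)
size 48, align 4
44 − 48 = -4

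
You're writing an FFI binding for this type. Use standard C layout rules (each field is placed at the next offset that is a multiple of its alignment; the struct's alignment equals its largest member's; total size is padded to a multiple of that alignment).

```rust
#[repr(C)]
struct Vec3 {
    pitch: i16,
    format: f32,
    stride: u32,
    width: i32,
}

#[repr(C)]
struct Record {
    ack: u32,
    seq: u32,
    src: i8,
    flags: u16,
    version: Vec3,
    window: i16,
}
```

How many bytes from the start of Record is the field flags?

Vec3: pitch at 0 (size 2, align 2) → ends 2; pad 2 to align 4 for format; format at 4 (size 4, align 4) → ends 8; stride at 8 (size 4, align 4) → ends 12; width at 12 (size 4, align 4) → ends 16; total 16 bytes, alignment 4
ack at 0 (size 4, align 4) → ends 4
seq at 4 (size 4, align 4) → ends 8
src at 8 (size 1, align 1) → ends 9
pad 1 to align 2 for flags
flags at 10 (size 2, align 2) → ends 12

10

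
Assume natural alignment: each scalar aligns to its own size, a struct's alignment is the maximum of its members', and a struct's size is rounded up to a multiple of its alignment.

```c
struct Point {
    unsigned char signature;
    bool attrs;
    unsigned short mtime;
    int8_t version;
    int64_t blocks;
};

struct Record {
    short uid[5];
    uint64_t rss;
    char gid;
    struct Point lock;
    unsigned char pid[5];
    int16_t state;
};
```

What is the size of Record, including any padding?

Point: signature at 0 (size 1, align 1) → ends 1; attrs at 1 (size 1, align 1) → ends 2; mtime at 2 (size 2, align 2) → ends 4; version at 4 (size 1, align 1) → ends 5; pad 3 to align 8 for blocks; blocks at 8 (size 8, align 8) → ends 16; total 16 bytes, alignment 8
uid at 0 (size 10, align 2) → ends 10
pad 6 to align 8 for rss
rss at 16 (size 8, align 8) → ends 24
gid at 24 (size 1, align 1) → ends 25
pad 7 to align 8 for lock
lock at 32 (size 16, align 8) → ends 48
pid at 48 (size 5, align 1) → ends 53
pad 1 to align 2 for state
state at 54 (size 2, align 2) → ends 56
total 56 bytes, alignment 8

56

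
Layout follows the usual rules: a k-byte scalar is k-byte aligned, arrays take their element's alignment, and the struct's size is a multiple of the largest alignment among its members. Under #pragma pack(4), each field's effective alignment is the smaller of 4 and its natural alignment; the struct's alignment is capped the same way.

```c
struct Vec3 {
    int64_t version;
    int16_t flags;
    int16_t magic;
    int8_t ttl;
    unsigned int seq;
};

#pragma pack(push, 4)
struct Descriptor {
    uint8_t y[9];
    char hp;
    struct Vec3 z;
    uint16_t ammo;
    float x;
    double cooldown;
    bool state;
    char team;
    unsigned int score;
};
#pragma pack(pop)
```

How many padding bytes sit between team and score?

2

Vec3: 0..8  version  (8B, 8-aligned); 8..10  flags  (2B, 2-aligned); 10..12  magic  (2B, 2-aligned); 12..13  ttl  (1B, 1-aligned); 13..16  -- padding (3B); 16..20  seq  (4B, 4-aligned); 20..24  -- tail padding (4B); sizeof = 24, alignof = 8
0..9  y  (9B, 1-aligned)
9..10  hp  (1B, 1-aligned)
10..12  -- padding (2B)
12..36  z  (24B, 4-aligned)
36..38  ammo  (2B, 2-aligned)
38..40  -- padding (2B)
40..44  x  (4B, 4-aligned)
44..52  cooldown  (8B, 4-aligned)
52..53  state  (1B, 1-aligned)
53..54  team  (1B, 1-aligned)
54..56  -- padding (2B)
56..60  score  (4B, 4-aligned)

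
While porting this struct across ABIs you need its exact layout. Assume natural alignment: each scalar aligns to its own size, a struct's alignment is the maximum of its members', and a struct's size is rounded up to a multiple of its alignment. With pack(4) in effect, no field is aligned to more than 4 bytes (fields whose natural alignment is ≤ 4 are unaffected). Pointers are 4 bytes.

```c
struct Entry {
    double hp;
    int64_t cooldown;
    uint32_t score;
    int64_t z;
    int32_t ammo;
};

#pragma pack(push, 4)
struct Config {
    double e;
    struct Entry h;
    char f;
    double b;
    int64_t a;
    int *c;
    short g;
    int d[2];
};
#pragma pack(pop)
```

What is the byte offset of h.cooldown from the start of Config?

Entry: @0: hp [8B, align 8] → 8; @8: cooldown [8B, align 8] → 16; @16: score [4B, align 4] → 20; +4 pad (align 8); @24: z [8B, align 8] → 32; @32: ammo [4B, align 4] → 36; +4 tail pad (align 8); size 40, align 8
@0: e [8B, align 4] → 8
@8: h [40B, align 4] → 48
within Entry: cooldown at 8
8 + 8 = 16

16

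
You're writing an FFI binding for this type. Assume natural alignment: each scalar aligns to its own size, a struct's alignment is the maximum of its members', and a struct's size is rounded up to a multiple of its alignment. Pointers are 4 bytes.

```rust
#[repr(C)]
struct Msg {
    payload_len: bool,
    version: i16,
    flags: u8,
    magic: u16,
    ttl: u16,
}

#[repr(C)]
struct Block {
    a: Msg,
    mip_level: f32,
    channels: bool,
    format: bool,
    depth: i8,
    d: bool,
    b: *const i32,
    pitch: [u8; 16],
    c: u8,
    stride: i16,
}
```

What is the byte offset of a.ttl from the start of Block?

8

Msg: @0: payload_len [1B, align 1] → 1; +1 pad (align 2); @2: version [2B, align 2] → 4; @4: flags [1B, align 1] → 5; +1 pad (align 2); @6: magic [2B, align 2] → 8; @8: ttl [2B, align 2] → 10; size 10, align 2
@0: a [10B, align 2] → 10
within Msg: ttl at 8
0 + 8 = 8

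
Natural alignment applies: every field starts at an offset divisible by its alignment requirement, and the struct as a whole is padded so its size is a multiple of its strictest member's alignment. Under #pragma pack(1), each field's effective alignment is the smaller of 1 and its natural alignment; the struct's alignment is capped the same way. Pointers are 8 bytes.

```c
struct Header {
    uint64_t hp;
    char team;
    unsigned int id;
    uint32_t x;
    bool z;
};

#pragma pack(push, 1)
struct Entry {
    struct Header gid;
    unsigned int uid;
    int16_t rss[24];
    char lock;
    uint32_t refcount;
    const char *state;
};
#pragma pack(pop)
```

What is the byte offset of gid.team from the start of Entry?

8

Header: hp at 0 (size 8, align 8) → ends 8; team at 8 (size 1, align 1) → ends 9; pad 3 to align 4 for id; id at 12 (size 4, align 4) → ends 16; x at 16 (size 4, align 4) → ends 20; z at 20 (size 1, align 1) → ends 21; tail pad 3 to reach multiple of 8; total 24 bytes, alignment 8
gid at 0 (size 24, align 1) → ends 24
within Header: team at 8
0 + 8 = 8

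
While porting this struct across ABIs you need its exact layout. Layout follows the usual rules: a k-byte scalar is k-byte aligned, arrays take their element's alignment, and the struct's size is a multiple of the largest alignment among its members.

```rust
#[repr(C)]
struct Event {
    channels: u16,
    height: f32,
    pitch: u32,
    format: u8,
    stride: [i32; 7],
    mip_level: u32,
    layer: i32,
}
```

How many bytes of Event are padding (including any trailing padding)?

channels at 0 (size 2, align 2) → ends 2
pad 2 to align 4 for height
height at 4 (size 4, align 4) → ends 8
pitch at 8 (size 4, align 4) → ends 12
format at 12 (size 1, align 1) → ends 13
pad 3 to align 4 for stride
stride at 16 (size 28, align 4) → ends 44
mip_level at 44 (size 4, align 4) → ends 48
layer at 48 (size 4, align 4) → ends 52
total 52 bytes, alignment 4
data bytes 47, size 52 → padding 5

5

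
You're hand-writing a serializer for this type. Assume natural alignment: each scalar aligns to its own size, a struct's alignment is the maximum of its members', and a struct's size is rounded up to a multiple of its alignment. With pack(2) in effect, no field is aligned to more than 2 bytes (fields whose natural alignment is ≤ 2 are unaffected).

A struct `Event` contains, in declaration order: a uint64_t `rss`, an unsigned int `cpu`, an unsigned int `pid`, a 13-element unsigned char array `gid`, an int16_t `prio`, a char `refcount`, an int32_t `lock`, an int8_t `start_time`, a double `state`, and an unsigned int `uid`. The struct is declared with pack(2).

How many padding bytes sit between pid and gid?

0

@0: rss [8B, align 2] → 8
@8: cpu [4B, align 2] → 12
@12: pid [4B, align 2] → 16
@16: gid [13B, align 1] → 29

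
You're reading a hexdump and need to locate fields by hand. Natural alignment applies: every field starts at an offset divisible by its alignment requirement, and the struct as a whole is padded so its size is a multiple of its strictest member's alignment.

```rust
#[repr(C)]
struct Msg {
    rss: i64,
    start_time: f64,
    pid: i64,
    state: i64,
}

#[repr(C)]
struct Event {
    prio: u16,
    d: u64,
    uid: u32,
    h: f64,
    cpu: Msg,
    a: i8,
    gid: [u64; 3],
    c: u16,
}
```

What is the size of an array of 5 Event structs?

520

Msg: 0..8  rss  (8B, 8-aligned); 8..16  start_time  (8B, 8-aligned); 16..24  pid  (8B, 8-aligned); 24..32  state  (8B, 8-aligned); sizeof = 32, alignof = 8
0..2  prio  (2B, 2-aligned)
2..8  -- padding (6B)
8..16  d  (8B, 8-aligned)
16..20  uid  (4B, 4-aligned)
20..24  -- padding (4B)
24..32  h  (8B, 8-aligned)
32..64  cpu  (32B, 8-aligned)
64..65  a  (1B, 1-aligned)
65..72  -- padding (7B)
72..96  gid  (24B, 8-aligned)
96..98  c  (2B, 2-aligned)
98..104  -- tail padding (6B)
sizeof = 104, alignof = 8
array of 5: 5 × 104 = 520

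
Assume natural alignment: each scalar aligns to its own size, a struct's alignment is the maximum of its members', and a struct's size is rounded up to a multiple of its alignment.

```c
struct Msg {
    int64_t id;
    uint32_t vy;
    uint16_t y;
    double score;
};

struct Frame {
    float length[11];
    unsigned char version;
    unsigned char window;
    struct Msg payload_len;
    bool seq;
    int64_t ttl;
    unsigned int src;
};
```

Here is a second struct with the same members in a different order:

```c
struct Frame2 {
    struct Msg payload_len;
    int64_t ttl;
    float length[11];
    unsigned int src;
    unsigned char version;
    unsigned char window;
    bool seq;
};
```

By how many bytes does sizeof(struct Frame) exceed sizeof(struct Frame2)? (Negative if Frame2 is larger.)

Msg: @0: id [8B, align 8] → 8; @8: vy [4B, align 4] → 12; @12: y [2B, align 2] → 14; +2 pad (align 8); @16: score [8B, align 8] → 24; size 24, align 8
@0: length [44B, align 4] → 44
@44: version [1B, align 1] → 45
@45: window [1B, align 1] → 46
+2 pad (align 8)
@48: payload_len [24B, align 8] → 72
@72: seq [1B, align 1] → 73
+7 pad (align 8)
@80: ttl [8B, align 8] → 88
@88: src [4B, align 4] → 92
+4 tail pad (align 8)
size 96, align 8
— Frame2 —
@0: payload_len [24B, align 8] → 24
@24: ttl [8B, align 8] → 32
@32: length [44B, align 4] → 76
@76: src [4B, align 4] → 80
@80: version [1B, align 1] → 81
@81: window [1B, align 1] → 82
@82: seq [1B, align 1] → 83
+5 tail pad (align 8)
size 88, align 8
96 − 88 = 8

8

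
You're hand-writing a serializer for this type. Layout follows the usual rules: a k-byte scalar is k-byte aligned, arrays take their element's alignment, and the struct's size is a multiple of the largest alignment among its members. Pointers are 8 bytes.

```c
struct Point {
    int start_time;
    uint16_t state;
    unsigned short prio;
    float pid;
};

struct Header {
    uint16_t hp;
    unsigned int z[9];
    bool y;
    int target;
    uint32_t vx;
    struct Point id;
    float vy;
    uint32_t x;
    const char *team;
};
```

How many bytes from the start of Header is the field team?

Point: 0..4  start_time  (4B, 4-aligned); 4..6  state  (2B, 2-aligned); 6..8  prio  (2B, 2-aligned); 8..12  pid  (4B, 4-aligned); sizeof = 12, alignof = 4
0..2  hp  (2B, 2-aligned)
2..4  -- padding (2B)
4..40  z  (36B, 4-aligned)
40..41  y  (1B, 1-aligned)
41..44  -- padding (3B)
44..48  target  (4B, 4-aligned)
48..52  vx  (4B, 4-aligned)
52..64  id  (12B, 4-aligned)
64..68  vy  (4B, 4-aligned)
68..72  x  (4B, 4-aligned)
72..80  team  (8B, 8-aligned)

72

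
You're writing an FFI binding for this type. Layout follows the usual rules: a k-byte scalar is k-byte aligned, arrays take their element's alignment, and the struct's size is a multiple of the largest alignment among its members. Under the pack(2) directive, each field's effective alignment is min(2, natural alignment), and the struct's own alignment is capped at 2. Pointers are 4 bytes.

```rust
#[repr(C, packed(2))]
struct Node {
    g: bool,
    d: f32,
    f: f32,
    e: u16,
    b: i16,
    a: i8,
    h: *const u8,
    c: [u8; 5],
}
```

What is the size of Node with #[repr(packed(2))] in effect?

26

0..1  g  (1B, 1-aligned)
1..2  -- padding (1B)
2..6  d  (4B, 2-aligned)
6..10  f  (4B, 2-aligned)
10..12  e  (2B, 2-aligned)
12..14  b  (2B, 2-aligned)
14..15  a  (1B, 1-aligned)
15..16  -- padding (1B)
16..20  h  (4B, 2-aligned)
20..25  c  (5B, 1-aligned)
25..26  -- tail padding (1B)
sizeof = 26, alignof = 2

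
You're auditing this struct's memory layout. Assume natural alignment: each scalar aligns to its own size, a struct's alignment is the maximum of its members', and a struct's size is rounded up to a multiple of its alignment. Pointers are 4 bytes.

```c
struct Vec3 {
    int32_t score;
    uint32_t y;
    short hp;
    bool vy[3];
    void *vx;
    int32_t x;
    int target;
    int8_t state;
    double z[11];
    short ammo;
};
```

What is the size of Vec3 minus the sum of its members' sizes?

0..4  score  (4B, 4-aligned)
4..8  y  (4B, 4-aligned)
8..10  hp  (2B, 2-aligned)
10..13  vy  (3B, 1-aligned)
13..16  -- padding (3B)
16..20  vx  (4B, 4-aligned)
20..24  x  (4B, 4-aligned)
24..28  target  (4B, 4-aligned)
28..29  state  (1B, 1-aligned)
29..32  -- padding (3B)
32..120  z  (88B, 8-aligned)
120..122  ammo  (2B, 2-aligned)
122..128  -- tail padding (6B)
sizeof = 128, alignof = 8
data bytes 116, size 128 → padding 12

12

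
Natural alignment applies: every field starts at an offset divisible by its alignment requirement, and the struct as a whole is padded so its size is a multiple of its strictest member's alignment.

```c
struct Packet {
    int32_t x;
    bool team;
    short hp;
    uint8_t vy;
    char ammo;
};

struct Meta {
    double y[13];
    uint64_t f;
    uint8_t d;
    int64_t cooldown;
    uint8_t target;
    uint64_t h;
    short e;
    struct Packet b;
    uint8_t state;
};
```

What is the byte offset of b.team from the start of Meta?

Packet: @0: x [4B, align 4] → 4; @4: team [1B, align 1] → 5; +1 pad (align 2); @6: hp [2B, align 2] → 8; @8: vy [1B, align 1] → 9; @9: ammo [1B, align 1] → 10; +2 tail pad (align 4); size 12, align 4
@0: y [104B, align 8] → 104
@104: f [8B, align 8] → 112
@112: d [1B, align 1] → 113
+7 pad (align 8)
@120: cooldown [8B, align 8] → 128
@128: target [1B, align 1] → 129
+7 pad (align 8)
@136: h [8B, align 8] → 144
@144: e [2B, align 2] → 146
+2 pad (align 4)
@148: b [12B, align 4] → 160
within Packet: team at 4
148 + 4 = 152

152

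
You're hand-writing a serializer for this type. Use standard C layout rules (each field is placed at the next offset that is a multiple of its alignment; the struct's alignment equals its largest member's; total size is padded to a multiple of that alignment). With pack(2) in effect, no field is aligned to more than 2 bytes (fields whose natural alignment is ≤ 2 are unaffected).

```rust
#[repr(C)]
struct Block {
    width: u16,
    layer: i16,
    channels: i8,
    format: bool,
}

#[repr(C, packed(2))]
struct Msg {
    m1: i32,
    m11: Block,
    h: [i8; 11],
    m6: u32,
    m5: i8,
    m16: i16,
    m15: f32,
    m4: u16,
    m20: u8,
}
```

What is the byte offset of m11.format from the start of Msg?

9

Block: 0..2  width  (2B, 2-aligned); 2..4  layer  (2B, 2-aligned); 4..5  channels  (1B, 1-aligned); 5..6  format  (1B, 1-aligned); sizeof = 6, alignof = 2
0..4  m1  (4B, 2-aligned)
4..10  m11  (6B, 2-aligned)
within Block: format at 5
4 + 5 = 9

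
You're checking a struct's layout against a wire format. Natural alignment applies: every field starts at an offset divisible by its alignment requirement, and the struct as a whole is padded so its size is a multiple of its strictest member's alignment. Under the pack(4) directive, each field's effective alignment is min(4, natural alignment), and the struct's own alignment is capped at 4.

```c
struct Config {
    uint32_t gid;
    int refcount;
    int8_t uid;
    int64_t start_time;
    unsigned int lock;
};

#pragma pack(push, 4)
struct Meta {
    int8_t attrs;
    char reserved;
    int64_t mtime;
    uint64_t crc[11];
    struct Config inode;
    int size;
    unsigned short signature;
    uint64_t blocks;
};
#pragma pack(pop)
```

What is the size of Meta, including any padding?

Config: gid at 0 (size 4, align 4) → ends 4; refcount at 4 (size 4, align 4) → ends 8; uid at 8 (size 1, align 1) → ends 9; pad 7 to align 8 for start_time; start_time at 16 (size 8, align 8) → ends 24; lock at 24 (size 4, align 4) → ends 28; tail pad 4 to reach multiple of 8; total 32 bytes, alignment 8
attrs at 0 (size 1, align 1) → ends 1
reserved at 1 (size 1, align 1) → ends 2
pad 2 to align 4 for mtime
mtime at 4 (size 8, align 4) → ends 12
crc at 12 (size 88, align 4) → ends 100
inode at 100 (size 32, align 4) → ends 132
size at 132 (size 4, align 4) → ends 136
signature at 136 (size 2, align 2) → ends 138
pad 2 to align 4 for blocks
blocks at 140 (size 8, align 4) → ends 148
total 148 bytes, alignment 4

148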